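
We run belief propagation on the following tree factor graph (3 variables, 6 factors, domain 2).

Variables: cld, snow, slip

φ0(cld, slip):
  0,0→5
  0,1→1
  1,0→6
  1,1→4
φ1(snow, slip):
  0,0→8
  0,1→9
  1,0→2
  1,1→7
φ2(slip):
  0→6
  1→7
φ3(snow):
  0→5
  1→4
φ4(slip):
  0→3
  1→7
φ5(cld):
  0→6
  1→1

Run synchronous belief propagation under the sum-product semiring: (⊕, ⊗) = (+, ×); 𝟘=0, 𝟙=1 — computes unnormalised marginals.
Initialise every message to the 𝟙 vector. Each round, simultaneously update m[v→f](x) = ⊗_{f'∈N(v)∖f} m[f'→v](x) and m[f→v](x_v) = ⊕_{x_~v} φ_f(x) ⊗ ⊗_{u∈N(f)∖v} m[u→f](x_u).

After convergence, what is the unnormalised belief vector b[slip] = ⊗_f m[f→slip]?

b[slip] = [31104, 35770]

init: all messages = 𝟙 over 2 values
r1 m[φ0→cld] = [6, 10]
r1 m[φ0→slip] = [11, 5]
r1 m[φ1→snow] = [17, 9]
r1 m[φ1→slip] = [10, 16]
r1 m[φ2→slip] = [6, 7]
r1 m[φ3→snow] = [5, 4]
r1 m[φ4→slip] = [3, 7]
r1 m[φ5→cld] = [6, 1]
r1 m[cld→φ0] = [1, 1]
r1 m[cld→φ5] = [1, 1]
r1 m[snow→φ1] = [1, 1]
r1 m[snow→φ3] = [1, 1]
r1 m[slip→φ0] = [1, 1]
r1 m[slip→φ1] = [1, 1]
r1 m[slip→φ2] = [1, 1]
r1 m[slip→φ4] = [1, 1]
r2 m[φ0→cld] = [6, 10]
r2 m[φ0→slip] = [11, 5]
r2 m[φ1→snow] = [17, 9]
r2 m[φ1→slip] = [10, 16]
r2 m[φ2→slip] = [6, 7]
r2 m[φ3→snow] = [5, 4]
r2 m[φ4→slip] = [3, 7]
r2 m[φ5→cld] = [6, 1]
r2 m[cld→φ0] = [6, 1]
r2 m[cld→φ5] = [6, 10]
r2 m[snow→φ1] = [5, 4]
r2 m[snow→φ3] = [17, 9]
r2 m[slip→φ0] = [180, 784]
r2 m[slip→φ1] = [198, 245]
r2 m[slip→φ2] = [330, 560]
r2 m[slip→φ4] = [660, 560]
r3 m[φ0→cld] = [1684, 4216]
r3 m[φ0→slip] = [36, 10]
r3 m[φ1→snow] = [3789, 2111]
r3 m[φ1→slip] = [48, 73]
r3 m[φ2→slip] = [6, 7]
r3 m[φ3→snow] = [5, 4]
r3 m[φ4→slip] = [3, 7]
r3 m[φ5→cld] = [6, 1]
r3 m[cld→φ0] = [6, 1]
r3 m[cld→φ5] = [6, 10]
r3 m[snow→φ1] = [5, 4]
r3 m[snow→φ3] = [17, 9]
r3 m[slip→φ0] = [180, 784]
r3 m[slip→φ1] = [198, 245]
r3 m[slip→φ2] = [330, 560]
r3 m[slip→φ4] = [660, 560]
r4 m[φ0→cld] = [1684, 4216]
r4 m[φ0→slip] = [36, 10]
r4 m[φ1→snow] = [3789, 2111]
r4 m[φ1→slip] = [48, 73]
r4 m[φ2→slip] = [6, 7]
r4 m[φ3→snow] = [5, 4]
r4 m[φ4→slip] = [3, 7]
r4 m[φ5→cld] = [6, 1]
r4 m[cld→φ0] = [6, 1]
r4 m[cld→φ5] = [1684, 4216]
r4 m[snow→φ1] = [5, 4]
r4 m[snow→φ3] = [3789, 2111]
r4 m[slip→φ0] = [864, 3577]
r4 m[slip→φ1] = [648, 490]
r4 m[slip→φ2] = [5184, 5110]
r4 m[slip→φ4] = [10368, 5110]
r5 m[φ0→cld] = [7897, 19492]
r5 m[φ0→slip] = [36, 10]
r5 m[φ1→snow] = [9594, 4726]
r5 m[φ1→slip] = [48, 73]
r5 m[φ2→slip] = [6, 7]
r5 m[φ3→snow] = [5, 4]
r5 m[φ4→slip] = [3, 7]
r5 m[φ5→cld] = [6, 1]
r5 m[cld→φ0] = [6, 1]
r5 m[cld→φ5] = [1684, 4216]
r5 m[snow→φ1] = [5, 4]
r5 m[snow→φ3] = [3789, 2111]
r5 m[slip→φ0] = [864, 3577]
r5 m[slip→φ1] = [648, 490]
r5 m[slip→φ2] = [5184, 5110]
r5 m[slip→φ4] = [10368, 5110]
r6 m[φ0→cld] = [7897, 19492]
r6 m[φ0→slip] = [36, 10]
r6 m[φ1→snow] = [9594, 4726]
r6 m[φ1→slip] = [48, 73]
r6 m[φ2→slip] = [6, 7]
r6 m[φ3→snow] = [5, 4]
r6 m[φ4→slip] = [3, 7]
r6 m[φ5→cld] = [6, 1]
r6 m[cld→φ0] = [6, 1]
r6 m[cld→φ5] = [7897, 19492]
r6 m[snow→φ1] = [5, 4]
r6 m[snow→φ3] = [9594, 4726]
r6 m[slip→φ0] = [864, 3577]
r6 m[slip→φ1] = [648, 490]
r6 m[slip→φ2] = [5184, 5110]
r6 m[slip→φ4] = [10368, 5110]
r7 m[φ0→cld] = [7897, 19492]
r7 m[φ0→slip] = [36, 10]
r7 m[φ1→snow] = [9594, 4726]
r7 m[φ1→slip] = [48, 73]
r7 m[φ2→slip] = [6, 7]
r7 m[φ3→snow] = [5, 4]
r7 m[φ4→slip] = [3, 7]
r7 m[φ5→cld] = [6, 1]
r7 m[cld→φ0] = [6, 1]
r7 m[cld→φ5] = [7897, 19492]
r7 m[snow→φ1] = [5, 4]
r7 m[snow→φ3] = [9594, 4726]
r7 m[slip→φ0] = [864, 3577]
r7 m[slip→φ1] = [648, 490]
r7 m[slip→φ2] = [5184, 5110]
r7 m[slip→φ4] = [10368, 5110]
fixed point reached at round 7
b[slip] = ⊗ incoming = [31104, 35770]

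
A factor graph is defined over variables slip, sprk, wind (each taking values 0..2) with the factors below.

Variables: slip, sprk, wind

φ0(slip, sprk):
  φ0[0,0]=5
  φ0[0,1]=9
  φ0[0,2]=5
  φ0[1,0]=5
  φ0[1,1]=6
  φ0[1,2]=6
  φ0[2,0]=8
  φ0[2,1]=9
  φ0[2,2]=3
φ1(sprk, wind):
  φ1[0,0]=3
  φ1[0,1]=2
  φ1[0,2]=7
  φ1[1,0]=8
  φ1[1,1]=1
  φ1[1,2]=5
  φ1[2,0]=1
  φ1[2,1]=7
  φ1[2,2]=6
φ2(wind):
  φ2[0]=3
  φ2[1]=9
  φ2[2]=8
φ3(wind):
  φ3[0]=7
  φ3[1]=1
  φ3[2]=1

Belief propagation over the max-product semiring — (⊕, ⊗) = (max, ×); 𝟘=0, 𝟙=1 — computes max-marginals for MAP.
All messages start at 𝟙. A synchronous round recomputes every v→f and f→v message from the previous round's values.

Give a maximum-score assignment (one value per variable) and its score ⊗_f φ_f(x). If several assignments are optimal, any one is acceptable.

assignment: (slip=0, sprk=1, wind=0); score = 1512

init: all messages = 𝟙 over 3 values
r1 m[φ0→slip] = [9, 6, 9]
r1 m[φ0→sprk] = [8, 9, 6]
r1 m[φ1→sprk] = [7, 8, 7]
r1 m[φ1→wind] = [8, 7, 7]
r1 m[φ2→wind] = [3, 9, 8]
r1 m[φ3→wind] = [7, 1, 1]
r1 m[slip→φ0] = [1, 1, 1]
r1 m[sprk→φ0] = [1, 1, 1]
r1 m[sprk→φ1] = [1, 1, 1]
r1 m[wind→φ1] = [1, 1, 1]
r1 m[wind→φ2] = [1, 1, 1]
r1 m[wind→φ3] = [1, 1, 1]
r2 m[φ0→slip] = [9, 6, 9]
r2 m[φ0→sprk] = [8, 9, 6]
r2 m[φ1→sprk] = [7, 8, 7]
r2 m[φ1→wind] = [8, 7, 7]
r2 m[φ2→wind] = [3, 9, 8]
r2 m[φ3→wind] = [7, 1, 1]
r2 m[slip→φ0] = [1, 1, 1]
r2 m[sprk→φ0] = [7, 8, 7]
r2 m[sprk→φ1] = [8, 9, 6]
r2 m[wind→φ1] = [21, 9, 8]
r2 m[wind→φ2] = [56, 7, 7]
r2 m[wind→φ3] = [24, 63, 56]
r3 m[φ0→slip] = [72, 48, 72]
r3 m[φ0→sprk] = [8, 9, 6]
r3 m[φ1→sprk] = [63, 168, 63]
r3 m[φ1→wind] = [72, 42, 56]
r3 m[φ2→wind] = [3, 9, 8]
r3 m[φ3→wind] = [7, 1, 1]
r3 m[slip→φ0] = [1, 1, 1]
r3 m[sprk→φ0] = [7, 8, 7]
r3 m[sprk→φ1] = [8, 9, 6]
r3 m[wind→φ1] = [21, 9, 8]
r3 m[wind→φ2] = [56, 7, 7]
r3 m[wind→φ3] = [24, 63, 56]
r4 m[φ0→slip] = [72, 48, 72]
r4 m[φ0→sprk] = [8, 9, 6]
r4 m[φ1→sprk] = [63, 168, 63]
r4 m[φ1→wind] = [72, 42, 56]
r4 m[φ2→wind] = [3, 9, 8]
r4 m[φ3→wind] = [7, 1, 1]
r4 m[slip→φ0] = [1, 1, 1]
r4 m[sprk→φ0] = [63, 168, 63]
r4 m[sprk→φ1] = [8, 9, 6]
r4 m[wind→φ1] = [21, 9, 8]
r4 m[wind→φ2] = [504, 42, 56]
r4 m[wind→φ3] = [216, 378, 448]
r5 m[φ0→slip] = [1512, 1008, 1512]
r5 m[φ0→sprk] = [8, 9, 6]
r5 m[φ1→sprk] = [63, 168, 63]
r5 m[φ1→wind] = [72, 42, 56]
r5 m[φ2→wind] = [3, 9, 8]
r5 m[φ3→wind] = [7, 1, 1]
r5 m[slip→φ0] = [1, 1, 1]
r5 m[sprk→φ0] = [63, 168, 63]
r5 m[sprk→φ1] = [8, 9, 6]
r5 m[wind→φ1] = [21, 9, 8]
r5 m[wind→φ2] = [504, 42, 56]
r5 m[wind→φ3] = [216, 378, 448]
r6 m[φ0→slip] = [1512, 1008, 1512]
r6 m[φ0→sprk] = [8, 9, 6]
r6 m[φ1→sprk] = [63, 168, 63]
r6 m[φ1→wind] = [72, 42, 56]
r6 m[φ2→wind] = [3, 9, 8]
r6 m[φ3→wind] = [7, 1, 1]
r6 m[slip→φ0] = [1, 1, 1]
r6 m[sprk→φ0] = [63, 168, 63]
r6 m[sprk→φ1] = [8, 9, 6]
r6 m[wind→φ1] = [21, 9, 8]
r6 m[wind→φ2] = [504, 42, 56]
r6 m[wind→φ3] = [216, 378, 448]
fixed point reached at round 6
traceback from slip: (slip=0, sprk=1, wind=0), score=1512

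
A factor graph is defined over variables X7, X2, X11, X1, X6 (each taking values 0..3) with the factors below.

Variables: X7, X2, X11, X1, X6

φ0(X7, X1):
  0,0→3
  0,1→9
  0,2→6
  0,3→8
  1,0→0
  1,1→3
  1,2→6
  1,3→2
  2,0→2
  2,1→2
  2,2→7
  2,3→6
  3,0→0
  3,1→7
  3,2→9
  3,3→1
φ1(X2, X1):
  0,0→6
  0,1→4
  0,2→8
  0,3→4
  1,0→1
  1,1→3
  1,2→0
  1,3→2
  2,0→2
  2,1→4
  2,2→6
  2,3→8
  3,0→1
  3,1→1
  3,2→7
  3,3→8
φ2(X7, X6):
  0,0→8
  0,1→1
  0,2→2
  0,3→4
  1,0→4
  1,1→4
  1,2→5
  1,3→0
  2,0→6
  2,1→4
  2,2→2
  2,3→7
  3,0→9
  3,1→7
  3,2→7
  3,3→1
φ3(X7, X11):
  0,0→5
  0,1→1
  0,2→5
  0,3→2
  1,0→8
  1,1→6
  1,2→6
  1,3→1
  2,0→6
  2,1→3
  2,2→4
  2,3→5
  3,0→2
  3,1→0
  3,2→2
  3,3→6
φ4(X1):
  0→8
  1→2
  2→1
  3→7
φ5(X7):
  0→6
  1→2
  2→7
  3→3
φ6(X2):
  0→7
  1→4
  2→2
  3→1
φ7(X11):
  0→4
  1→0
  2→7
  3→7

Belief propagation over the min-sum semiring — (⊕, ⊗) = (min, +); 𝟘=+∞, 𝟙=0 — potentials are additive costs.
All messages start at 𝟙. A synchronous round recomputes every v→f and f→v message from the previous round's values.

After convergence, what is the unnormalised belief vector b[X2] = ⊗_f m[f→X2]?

init: all messages = 𝟙 over 4 values
r1 m[φ0→X7] = [3, 0, 2, 0]
r1 m[φ0→X1] = [0, 2, 6, 1]
r1 m[φ1→X2] = [4, 0, 2, 1]
r1 m[φ1→X1] = [1, 1, 0, 2]
r1 m[φ2→X7] = [1, 0, 2, 1]
r1 m[φ2→X6] = [4, 1, 2, 0]
r1 m[φ3→X7] = [1, 1, 3, 0]
r1 m[φ3→X11] = [2, 0, 2, 1]
r1 m[φ4→X1] = [8, 2, 1, 7]
r1 m[φ5→X7] = [6, 2, 7, 3]
r1 m[φ6→X2] = [7, 4, 2, 1]
r1 m[φ7→X11] = [4, 0, 7, 7]
r1 m[X7→φ0] = [0, 0, 0, 0]
r1 m[X7→φ2] = [0, 0, 0, 0]
r1 m[X7→φ3] = [0, 0, 0, 0]
r1 m[X7→φ5] = [0, 0, 0, 0]
r1 m[X2→φ1] = [0, 0, 0, 0]
r1 m[X2→φ6] = [0, 0, 0, 0]
r1 m[X11→φ3] = [0, 0, 0, 0]
r1 m[X11→φ7] = [0, 0, 0, 0]
r1 m[X1→φ0] = [0, 0, 0, 0]
r1 m[X1→φ1] = [0, 0, 0, 0]
r1 m[X1→φ4] = [0, 0, 0, 0]
r1 m[X6→φ2] = [0, 0, 0, 0]
r2 m[φ0→X7] = [3, 0, 2, 0]
r2 m[φ0→X1] = [0, 2, 6, 1]
r2 m[φ1→X2] = [4, 0, 2, 1]
r2 m[φ1→X1] = [1, 1, 0, 2]
r2 m[φ2→X7] = [1, 0, 2, 1]
r2 m[φ2→X6] = [4, 1, 2, 0]
r2 m[φ3→X7] = [1, 1, 3, 0]
r2 m[φ3→X11] = [2, 0, 2, 1]
r2 m[φ4→X1] = [8, 2, 1, 7]
r2 m[φ5→X7] = [6, 2, 7, 3]
r2 m[φ6→X2] = [7, 4, 2, 1]
r2 m[φ7→X11] = [4, 0, 7, 7]
r2 m[X7→φ0] = [8, 3, 12, 4]
r2 m[X7→φ2] = [10, 3, 12, 3]
r2 m[X7→φ3] = [10, 2, 11, 4]
r2 m[X7→φ5] = [5, 1, 7, 1]
r2 m[X2→φ1] = [7, 4, 2, 1]
r2 m[X2→φ6] = [4, 0, 2, 1]
r2 m[X11→φ3] = [4, 0, 7, 7]
r2 m[X11→φ7] = [2, 0, 2, 1]
r2 m[X1→φ0] = [9, 3, 1, 9]
r2 m[X1→φ1] = [8, 4, 7, 8]
r2 m[X1→φ4] = [1, 3, 6, 3]
r2 m[X6→φ2] = [0, 0, 0, 0]
r3 m[φ0→X7] = [7, 6, 5, 9]
r3 m[φ0→X1] = [3, 6, 9, 5]
r3 m[φ1→X2] = [8, 7, 8, 5]
r3 m[φ1→X1] = [2, 2, 4, 6]
r3 m[φ2→X7] = [1, 0, 2, 1]
r3 m[φ2→X6] = [7, 7, 8, 3]
r3 m[φ3→X7] = [1, 6, 3, 0]
r3 m[φ3→X11] = [6, 4, 6, 3]
r3 m[φ4→X1] = [8, 2, 1, 7]
r3 m[φ5→X7] = [6, 2, 7, 3]
r3 m[φ6→X2] = [7, 4, 2, 1]
r3 m[φ7→X11] = [4, 0, 7, 7]
r3 m[X7→φ0] = [8, 3, 12, 4]
r3 m[X7→φ2] = [10, 3, 12, 3]
r3 m[X7→φ3] = [10, 2, 11, 4]
r3 m[X7→φ5] = [5, 1, 7, 1]
r3 m[X2→φ1] = [7, 4, 2, 1]
r3 m[X2→φ6] = [4, 0, 2, 1]
r3 m[X11→φ3] = [4, 0, 7, 7]
r3 m[X11→φ7] = [2, 0, 2, 1]
r3 m[X1→φ0] = [9, 3, 1, 9]
r3 m[X1→φ1] = [8, 4, 7, 8]
r3 m[X1→φ4] = [1, 3, 6, 3]
r3 m[X6→φ2] = [0, 0, 0, 0]
r4 m[φ0→X7] = [7, 6, 5, 9]
r4 m[φ0→X1] = [3, 6, 9, 5]
r4 m[φ1→X2] = [8, 7, 8, 5]
r4 m[φ1→X1] = [2, 2, 4, 6]
r4 m[φ2→X7] = [1, 0, 2, 1]
r4 m[φ2→X6] = [7, 7, 8, 3]
r4 m[φ3→X7] = [1, 6, 3, 0]
r4 m[φ3→X11] = [6, 4, 6, 3]
r4 m[φ4→X1] = [8, 2, 1, 7]
r4 m[φ5→X7] = [6, 2, 7, 3]
r4 m[φ6→X2] = [7, 4, 2, 1]
r4 m[φ7→X11] = [4, 0, 7, 7]
r4 m[X7→φ0] = [8, 8, 12, 4]
r4 m[X7→φ2] = [14, 14, 15, 12]
r4 m[X7→φ3] = [14, 8, 14, 13]
r4 m[X7→φ5] = [9, 12, 10, 10]
r4 m[X2→φ1] = [7, 4, 2, 1]
r4 m[X2→φ6] = [8, 7, 8, 5]
r4 m[X11→φ3] = [4, 0, 7, 7]
r4 m[X11→φ7] = [6, 4, 6, 3]
r4 m[X1→φ0] = [10, 4, 5, 13]
r4 m[X1→φ1] = [11, 8, 10, 12]
r4 m[X1→φ4] = [5, 8, 13, 11]
r4 m[X6→φ2] = [0, 0, 0, 0]
r5 m[φ0→X7] = [11, 7, 6, 10]
r5 m[φ0→X1] = [4, 11, 13, 5]
r5 m[φ1→X2] = [12, 10, 12, 9]
r5 m[φ1→X1] = [2, 2, 4, 6]
r5 m[φ2→X7] = [1, 0, 2, 1]
r5 m[φ2→X6] = [18, 15, 16, 13]
r5 m[φ3→X7] = [1, 6, 3, 0]
r5 m[φ3→X11] = [15, 13, 14, 9]
r5 m[φ4→X1] = [8, 2, 1, 7]
r5 m[φ5→X7] = [6, 2, 7, 3]
r5 m[φ6→X2] = [7, 4, 2, 1]
r5 m[φ7→X11] = [4, 0, 7, 7]
r5 m[X7→φ0] = [8, 8, 12, 4]
r5 m[X7→φ2] = [14, 14, 15, 12]
r5 m[X7→φ3] = [14, 8, 14, 13]
r5 m[X7→φ5] = [9, 12, 10, 10]
r5 m[X2→φ1] = [7, 4, 2, 1]
r5 m[X2→φ6] = [8, 7, 8, 5]
r5 m[X11→φ3] = [4, 0, 7, 7]
r5 m[X11→φ7] = [6, 4, 6, 3]
r5 m[X1→φ0] = [10, 4, 5, 13]
r5 m[X1→φ1] = [11, 8, 10, 12]
r5 m[X1→φ4] = [5, 8, 13, 11]
r5 m[X6→φ2] = [0, 0, 0, 0]
r6 m[φ0→X7] = [11, 7, 6, 10]
r6 m[φ0→X1] = [4, 11, 13, 5]
r6 m[φ1→X2] = [12, 10, 12, 9]
r6 m[φ1→X1] = [2, 2, 4, 6]
r6 m[φ2→X7] = [1, 0, 2, 1]
r6 m[φ2→X6] = [18, 15, 16, 13]
r6 m[φ3→X7] = [1, 6, 3, 0]
r6 m[φ3→X11] = [15, 13, 14, 9]
r6 m[φ4→X1] = [8, 2, 1, 7]
r6 m[φ5→X7] = [6, 2, 7, 3]
r6 m[φ6→X2] = [7, 4, 2, 1]
r6 m[φ7→X11] = [4, 0, 7, 7]
r6 m[X7→φ0] = [8, 8, 12, 4]
r6 m[X7→φ2] = [18, 15, 16, 13]
r6 m[X7→φ3] = [18, 9, 15, 14]
r6 m[X7→φ5] = [13, 13, 11, 11]
r6 m[X2→φ1] = [7, 4, 2, 1]
r6 m[X2→φ6] = [12, 10, 12, 9]
r6 m[X11→φ3] = [4, 0, 7, 7]
r6 m[X11→φ7] = [15, 13, 14, 9]
r6 m[X1→φ0] = [10, 4, 5, 13]
r6 m[X1→φ1] = [12, 13, 14, 12]
r6 m[X1→φ4] = [6, 13, 17, 11]
r6 m[X6→φ2] = [0, 0, 0, 0]
r7 m[φ0→X7] = [11, 7, 6, 10]
r7 m[φ0→X1] = [4, 11, 13, 5]
r7 m[φ1→X2] = [16, 13, 14, 13]
r7 m[φ1→X1] = [2, 2, 4, 6]
r7 m[φ2→X7] = [1, 0, 2, 1]
r7 m[φ2→X6] = [19, 19, 18, 14]
r7 m[φ3→X7] = [1, 6, 3, 0]
r7 m[φ3→X11] = [16, 14, 15, 10]
r7 m[φ4→X1] = [8, 2, 1, 7]
r7 m[φ5→X7] = [6, 2, 7, 3]
r7 m[φ6→X2] = [7, 4, 2, 1]
r7 m[φ7→X11] = [4, 0, 7, 7]
r7 m[X7→φ0] = [8, 8, 12, 4]
r7 m[X7→φ2] = [18, 15, 16, 13]
r7 m[X7→φ3] = [18, 9, 15, 14]
r7 m[X7→φ5] = [13, 13, 11, 11]
r7 m[X2→φ1] = [7, 4, 2, 1]
r7 m[X2→φ6] = [12, 10, 12, 9]
r7 m[X11→φ3] = [4, 0, 7, 7]
r7 m[X11→φ7] = [15, 13, 14, 9]
r7 m[X1→φ0] = [10, 4, 5, 13]
r7 m[X1→φ1] = [12, 13, 14, 12]
r7 m[X1→φ4] = [6, 13, 17, 11]
r7 m[X6→φ2] = [0, 0, 0, 0]
r8 m[φ0→X7] = [11, 7, 6, 10]
r8 m[φ0→X1] = [4, 11, 13, 5]
r8 m[φ1→X2] = [16, 13, 14, 13]
r8 m[φ1→X1] = [2, 2, 4, 6]
r8 m[φ2→X7] = [1, 0, 2, 1]
r8 m[φ2→X6] = [19, 19, 18, 14]
r8 m[φ3→X7] = [1, 6, 3, 0]
r8 m[φ3→X11] = [16, 14, 15, 10]
r8 m[φ4→X1] = [8, 2, 1, 7]
r8 m[φ5→X7] = [6, 2, 7, 3]
r8 m[φ6→X2] = [7, 4, 2, 1]
r8 m[φ7→X11] = [4, 0, 7, 7]
r8 m[X7→φ0] = [8, 8, 12, 4]
r8 m[X7→φ2] = [18, 15, 16, 13]
r8 m[X7→φ3] = [18, 9, 15, 14]
r8 m[X7→φ5] = [13, 13, 11, 11]
r8 m[X2→φ1] = [7, 4, 2, 1]
r8 m[X2→φ6] = [16, 13, 14, 13]
r8 m[X11→φ3] = [4, 0, 7, 7]
r8 m[X11→φ7] = [16, 14, 15, 10]
r8 m[X1→φ0] = [10, 4, 5, 13]
r8 m[X1→φ1] = [12, 13, 14, 12]
r8 m[X1→φ4] = [6, 13, 17, 11]
r8 m[X6→φ2] = [0, 0, 0, 0]
r9 m[φ0→X7] = [11, 7, 6, 10]
r9 m[φ0→X1] = [4, 11, 13, 5]
r9 m[φ1→X2] = [16, 13, 14, 13]
r9 m[φ1→X1] = [2, 2, 4, 6]
r9 m[φ2→X7] = [1, 0, 2, 1]
r9 m[φ2→X6] = [19, 19, 18, 14]
r9 m[φ3→X7] = [1, 6, 3, 0]
r9 m[φ3→X11] = [16, 14, 15, 10]
r9 m[φ4→X1] = [8, 2, 1, 7]
r9 m[φ5→X7] = [6, 2, 7, 3]
r9 m[φ6→X2] = [7, 4, 2, 1]
r9 m[φ7→X11] = [4, 0, 7, 7]
r9 m[X7→φ0] = [8, 8, 12, 4]
r9 m[X7→φ2] = [18, 15, 16, 13]
r9 m[X7→φ3] = [18, 9, 15, 14]
r9 m[X7→φ5] = [13, 13, 11, 11]
r9 m[X2→φ1] = [7, 4, 2, 1]
r9 m[X2→φ6] = [16, 13, 14, 13]
r9 m[X11→φ3] = [4, 0, 7, 7]
r9 m[X11→φ7] = [16, 14, 15, 10]
r9 m[X1→φ0] = [10, 4, 5, 13]
r9 m[X1→φ1] = [12, 13, 14, 12]
r9 m[X1→φ4] = [6, 13, 17, 11]
r9 m[X6→φ2] = [0, 0, 0, 0]
fixed point reached at round 9
b[X2] = ⊗ incoming = [23, 17, 16, 14]

b[X2] = [23, 17, 16, 14]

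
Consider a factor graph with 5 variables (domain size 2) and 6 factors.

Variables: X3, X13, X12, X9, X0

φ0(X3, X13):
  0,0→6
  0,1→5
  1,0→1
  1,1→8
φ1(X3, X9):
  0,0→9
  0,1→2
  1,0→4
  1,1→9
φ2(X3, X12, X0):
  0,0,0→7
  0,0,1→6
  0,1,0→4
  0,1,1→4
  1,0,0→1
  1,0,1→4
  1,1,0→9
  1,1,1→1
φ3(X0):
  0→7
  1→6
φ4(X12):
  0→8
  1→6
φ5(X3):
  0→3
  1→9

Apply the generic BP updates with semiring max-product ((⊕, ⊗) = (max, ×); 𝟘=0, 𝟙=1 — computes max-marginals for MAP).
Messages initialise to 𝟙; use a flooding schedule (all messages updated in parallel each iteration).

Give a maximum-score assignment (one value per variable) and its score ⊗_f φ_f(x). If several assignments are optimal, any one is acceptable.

init: all messages = 𝟙 over 2 values
r1 m[φ0→X3] = [6, 8]
r1 m[φ0→X13] = [6, 8]
r1 m[φ1→X3] = [9, 9]
r1 m[φ1→X9] = [9, 9]
r1 m[φ2→X3] = [7, 9]
r1 m[φ2→X12] = [7, 9]
r1 m[φ2→X0] = [9, 6]
r1 m[φ3→X0] = [7, 6]
r1 m[φ4→X12] = [8, 6]
r1 m[φ5→X3] = [3, 9]
r1 m[X3→φ0] = [1, 1]
r1 m[X3→φ1] = [1, 1]
r1 m[X3→φ2] = [1, 1]
r1 m[X3→φ5] = [1, 1]
r1 m[X13→φ0] = [1, 1]
r1 m[X12→φ2] = [1, 1]
r1 m[X12→φ4] = [1, 1]
r1 m[X9→φ1] = [1, 1]
r1 m[X0→φ2] = [1, 1]
r1 m[X0→φ3] = [1, 1]
r2 m[φ0→X3] = [6, 8]
r2 m[φ0→X13] = [6, 8]
r2 m[φ1→X3] = [9, 9]
r2 m[φ1→X9] = [9, 9]
r2 m[φ2→X3] = [7, 9]
r2 m[φ2→X12] = [7, 9]
r2 m[φ2→X0] = [9, 6]
r2 m[φ3→X0] = [7, 6]
r2 m[φ4→X12] = [8, 6]
r2 m[φ5→X3] = [3, 9]
r2 m[X3→φ0] = [189, 729]
r2 m[X3→φ1] = [126, 648]
r2 m[X3→φ2] = [162, 648]
r2 m[X3→φ5] = [378, 648]
r2 m[X13→φ0] = [1, 1]
r2 m[X12→φ2] = [8, 6]
r2 m[X12→φ4] = [7, 9]
r2 m[X9→φ1] = [1, 1]
r2 m[X0→φ2] = [7, 6]
r2 m[X0→φ3] = [9, 6]
r3 m[φ0→X3] = [6, 8]
r3 m[φ0→X13] = [1134, 5832]
r3 m[φ1→X3] = [9, 9]
r3 m[φ1→X9] = [2592, 5832]
r3 m[φ2→X3] = [392, 378]
r3 m[φ2→X12] = [15552, 40824]
r3 m[φ2→X0] = [34992, 20736]
r3 m[φ3→X0] = [7, 6]
r3 m[φ4→X12] = [8, 6]
r3 m[φ5→X3] = [3, 9]
r3 m[X3→φ0] = [189, 729]
r3 m[X3→φ1] = [126, 648]
r3 m[X3→φ2] = [162, 648]
r3 m[X3→φ5] = [378, 648]
r3 m[X13→φ0] = [1, 1]
r3 m[X12→φ2] = [8, 6]
r3 m[X12→φ4] = [7, 9]
r3 m[X9→φ1] = [1, 1]
r3 m[X0→φ2] = [7, 6]
r3 m[X0→φ3] = [9, 6]
r4 m[φ0→X3] = [6, 8]
r4 m[φ0→X13] = [1134, 5832]
r4 m[φ1→X3] = [9, 9]
r4 m[φ1→X9] = [2592, 5832]
r4 m[φ2→X3] = [392, 378]
r4 m[φ2→X12] = [15552, 40824]
r4 m[φ2→X0] = [34992, 20736]
r4 m[φ3→X0] = [7, 6]
r4 m[φ4→X12] = [8, 6]
r4 m[φ5→X3] = [3, 9]
r4 m[X3→φ0] = [10584, 30618]
r4 m[X3→φ1] = [7056, 27216]
r4 m[X3→φ2] = [162, 648]
r4 m[X3→φ5] = [21168, 27216]
r4 m[X13→φ0] = [1, 1]
r4 m[X12→φ2] = [8, 6]
r4 m[X12→φ4] = [15552, 40824]
r4 m[X9→φ1] = [1, 1]
r4 m[X0→φ2] = [7, 6]
r4 m[X0→φ3] = [34992, 20736]
r5 m[φ0→X3] = [6, 8]
r5 m[φ0→X13] = [63504, 244944]
r5 m[φ1→X3] = [9, 9]
r5 m[φ1→X9] = [108864, 244944]
r5 m[φ2→X3] = [392, 378]
r5 m[φ2→X12] = [15552, 40824]
r5 m[φ2→X0] = [34992, 20736]
r5 m[φ3→X0] = [7, 6]
r5 m[φ4→X12] = [8, 6]
r5 m[φ5→X3] = [3, 9]
r5 m[X3→φ0] = [10584, 30618]
r5 m[X3→φ1] = [7056, 27216]
r5 m[X3→φ2] = [162, 648]
r5 m[X3→φ5] = [21168, 27216]
r5 m[X13→φ0] = [1, 1]
r5 m[X12→φ2] = [8, 6]
r5 m[X12→φ4] = [15552, 40824]
r5 m[X9→φ1] = [1, 1]
r5 m[X0→φ2] = [7, 6]
r5 m[X0→φ3] = [34992, 20736]
r6 m[φ0→X3] = [6, 8]
r6 m[φ0→X13] = [63504, 244944]
r6 m[φ1→X3] = [9, 9]
r6 m[φ1→X9] = [108864, 244944]
r6 m[φ2→X3] = [392, 378]
r6 m[φ2→X12] = [15552, 40824]
r6 m[φ2→X0] = [34992, 20736]
r6 m[φ3→X0] = [7, 6]
r6 m[φ4→X12] = [8, 6]
r6 m[φ5→X3] = [3, 9]
r6 m[X3→φ0] = [10584, 30618]
r6 m[X3→φ1] = [7056, 27216]
r6 m[X3→φ2] = [162, 648]
r6 m[X3→φ5] = [21168, 27216]
r6 m[X13→φ0] = [1, 1]
r6 m[X12→φ2] = [8, 6]
r6 m[X12→φ4] = [15552, 40824]
r6 m[X9→φ1] = [1, 1]
r6 m[X0→φ2] = [7, 6]
r6 m[X0→φ3] = [34992, 20736]
fixed point reached at round 6
traceback from X3: (X3=1, X13=1, X12=1, X9=1, X0=0), score=244944

assignment: (X3=1, X13=1, X12=1, X9=1, X0=0); score = 244944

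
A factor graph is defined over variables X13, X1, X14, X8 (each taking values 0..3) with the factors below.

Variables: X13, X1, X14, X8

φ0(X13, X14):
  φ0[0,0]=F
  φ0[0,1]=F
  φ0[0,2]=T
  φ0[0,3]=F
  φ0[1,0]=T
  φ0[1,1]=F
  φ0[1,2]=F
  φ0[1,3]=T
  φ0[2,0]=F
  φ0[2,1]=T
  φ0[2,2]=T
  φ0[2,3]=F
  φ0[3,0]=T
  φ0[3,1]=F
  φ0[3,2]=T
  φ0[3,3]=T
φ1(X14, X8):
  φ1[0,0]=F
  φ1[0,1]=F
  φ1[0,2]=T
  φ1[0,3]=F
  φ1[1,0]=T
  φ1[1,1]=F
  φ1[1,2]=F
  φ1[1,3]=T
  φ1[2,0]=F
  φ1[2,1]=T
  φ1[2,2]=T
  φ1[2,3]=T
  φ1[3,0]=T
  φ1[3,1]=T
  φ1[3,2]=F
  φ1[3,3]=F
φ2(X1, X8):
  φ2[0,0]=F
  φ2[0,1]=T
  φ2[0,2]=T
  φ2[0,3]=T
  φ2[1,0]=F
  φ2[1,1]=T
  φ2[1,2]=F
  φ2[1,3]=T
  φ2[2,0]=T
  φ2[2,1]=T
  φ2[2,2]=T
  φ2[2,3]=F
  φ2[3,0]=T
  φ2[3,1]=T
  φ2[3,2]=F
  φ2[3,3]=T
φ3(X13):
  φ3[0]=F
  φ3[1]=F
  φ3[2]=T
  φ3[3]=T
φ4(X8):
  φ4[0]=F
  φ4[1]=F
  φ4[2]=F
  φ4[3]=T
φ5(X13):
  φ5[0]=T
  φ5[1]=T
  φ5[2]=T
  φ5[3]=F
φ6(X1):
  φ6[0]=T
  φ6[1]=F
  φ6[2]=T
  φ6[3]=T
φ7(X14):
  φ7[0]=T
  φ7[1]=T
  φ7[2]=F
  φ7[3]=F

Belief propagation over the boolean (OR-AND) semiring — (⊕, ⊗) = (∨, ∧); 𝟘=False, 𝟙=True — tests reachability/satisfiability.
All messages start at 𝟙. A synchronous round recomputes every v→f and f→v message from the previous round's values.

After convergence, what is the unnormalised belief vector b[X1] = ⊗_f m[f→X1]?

b[X1] = [T, F, F, T]

init: all messages = 𝟙 over 4 values
r1 m[φ0→X13] = [T, T, T, T]
r1 m[φ0→X14] = [T, T, T, T]
r1 m[φ1→X14] = [T, T, T, T]
r1 m[φ1→X8] = [T, T, T, T]
r1 m[φ2→X1] = [T, T, T, T]
r1 m[φ2→X8] = [T, T, T, T]
r1 m[φ3→X13] = [F, F, T, T]
r1 m[φ4→X8] = [F, F, F, T]
r1 m[φ5→X13] = [T, T, T, F]
r1 m[φ6→X1] = [T, F, T, T]
r1 m[φ7→X14] = [T, T, F, F]
r1 m[X13→φ0] = [T, T, T, T]
r1 m[X13→φ3] = [T, T, T, T]
r1 m[X13→φ5] = [T, T, T, T]
r1 m[X1→φ2] = [T, T, T, T]
r1 m[X1→φ6] = [T, T, T, T]
r1 m[X14→φ0] = [T, T, T, T]
r1 m[X14→φ1] = [T, T, T, T]
r1 m[X14→φ7] = [T, T, T, T]
r1 m[X8→φ1] = [T, T, T, T]
r1 m[X8→φ2] = [T, T, T, T]
r1 m[X8→φ4] = [T, T, T, T]
r2 m[φ0→X13] = [T, T, T, T]
r2 m[φ0→X14] = [T, T, T, T]
r2 m[φ1→X14] = [T, T, T, T]
r2 m[φ1→X8] = [T, T, T, T]
r2 m[φ2→X1] = [T, T, T, T]
r2 m[φ2→X8] = [T, T, T, T]
r2 m[φ3→X13] = [F, F, T, T]
r2 m[φ4→X8] = [F, F, F, T]
r2 m[φ5→X13] = [T, T, T, F]
r2 m[φ6→X1] = [T, F, T, T]
r2 m[φ7→X14] = [T, T, F, F]
r2 m[X13→φ0] = [F, F, T, F]
r2 m[X13→φ3] = [T, T, T, F]
r2 m[X13→φ5] = [F, F, T, T]
r2 m[X1→φ2] = [T, F, T, T]
r2 m[X1→φ6] = [T, T, T, T]
r2 m[X14→φ0] = [T, T, F, F]
r2 m[X14→φ1] = [T, T, F, F]
r2 m[X14→φ7] = [T, T, T, T]
r2 m[X8→φ1] = [F, F, F, T]
r2 m[X8→φ2] = [F, F, F, T]
r2 m[X8→φ4] = [T, T, T, T]
r3 m[φ0→X13] = [F, T, T, T]
r3 m[φ0→X14] = [F, T, T, F]
r3 m[φ1→X14] = [F, T, T, F]
r3 m[φ1→X8] = [T, F, T, T]
r3 m[φ2→X1] = [T, T, F, T]
r3 m[φ2→X8] = [T, T, T, T]
r3 m[φ3→X13] = [F, F, T, T]
r3 m[φ4→X8] = [F, F, F, T]
r3 m[φ5→X13] = [T, T, T, F]
r3 m[φ6→X1] = [T, F, T, T]
r3 m[φ7→X14] = [T, T, F, F]
r3 m[X13→φ0] = [F, F, T, F]
r3 m[X13→φ3] = [T, T, T, F]
r3 m[X13→φ5] = [F, F, T, T]
r3 m[X1→φ2] = [T, F, T, T]
r3 m[X1→φ6] = [T, T, T, T]
r3 m[X14→φ0] = [T, T, F, F]
r3 m[X14→φ1] = [T, T, F, F]
r3 m[X14→φ7] = [T, T, T, T]
r3 m[X8→φ1] = [F, F, F, T]
r3 m[X8→φ2] = [F, F, F, T]
r3 m[X8→φ4] = [T, T, T, T]
r4 m[φ0→X13] = [F, T, T, T]
r4 m[φ0→X14] = [F, T, T, F]
r4 m[φ1→X14] = [F, T, T, F]
r4 m[φ1→X8] = [T, F, T, T]
r4 m[φ2→X1] = [T, T, F, T]
r4 m[φ2→X8] = [T, T, T, T]
r4 m[φ3→X13] = [F, F, T, T]
r4 m[φ4→X8] = [F, F, F, T]
r4 m[φ5→X13] = [T, T, T, F]
r4 m[φ6→X1] = [T, F, T, T]
r4 m[φ7→X14] = [T, T, F, F]
r4 m[X13→φ0] = [F, F, T, F]
r4 m[X13→φ3] = [F, T, T, F]
r4 m[X13→φ5] = [F, F, T, T]
r4 m[X1→φ2] = [T, F, T, T]
r4 m[X1→φ6] = [T, T, F, T]
r4 m[X14→φ0] = [F, T, F, F]
r4 m[X14→φ1] = [F, T, F, F]
r4 m[X14→φ7] = [F, T, T, F]
r4 m[X8→φ1] = [F, F, F, T]
r4 m[X8→φ2] = [F, F, F, T]
r4 m[X8→φ4] = [T, F, T, T]
r5 m[φ0→X13] = [F, F, T, F]
r5 m[φ0→X14] = [F, T, T, F]
r5 m[φ1→X14] = [F, T, T, F]
r5 m[φ1→X8] = [T, F, F, T]
r5 m[φ2→X1] = [T, T, F, T]
r5 m[φ2→X8] = [T, T, T, T]
r5 m[φ3→X13] = [F, F, T, T]
r5 m[φ4→X8] = [F, F, F, T]
r5 m[φ5→X13] = [T, T, T, F]
r5 m[φ6→X1] = [T, F, T, T]
r5 m[φ7→X14] = [T, T, F, F]
r5 m[X13→φ0] = [F, F, T, F]
r5 m[X13→φ3] = [F, T, T, F]
r5 m[X13→φ5] = [F, F, T, T]
r5 m[X1→φ2] = [T, F, T, T]
r5 m[X1→φ6] = [T, T, F, T]
r5 m[X14→φ0] = [F, T, F, F]
r5 m[X14→φ1] = [F, T, F, F]
r5 m[X14→φ7] = [F, T, T, F]
r5 m[X8→φ1] = [F, F, F, T]
r5 m[X8→φ2] = [F, F, F, T]
r5 m[X8→φ4] = [T, F, T, T]
r6 m[φ0→X13] = [F, F, T, F]
r6 m[φ0→X14] = [F, T, T, F]
r6 m[φ1→X14] = [F, T, T, F]
r6 m[φ1→X8] = [T, F, F, T]
r6 m[φ2→X1] = [T, T, F, T]
r6 m[φ2→X8] = [T, T, T, T]
r6 m[φ3→X13] = [F, F, T, T]
r6 m[φ4→X8] = [F, F, F, T]
r6 m[φ5→X13] = [T, T, T, F]
r6 m[φ6→X1] = [T, F, T, T]
r6 m[φ7→X14] = [T, T, F, F]
r6 m[X13→φ0] = [F, F, T, F]
r6 m[X13→φ3] = [F, F, T, F]
r6 m[X13→φ5] = [F, F, T, F]
r6 m[X1→φ2] = [T, F, T, T]
r6 m[X1→φ6] = [T, T, F, T]
r6 m[X14→φ0] = [F, T, F, F]
r6 m[X14→φ1] = [F, T, F, F]
r6 m[X14→φ7] = [F, T, T, F]
r6 m[X8→φ1] = [F, F, F, T]
r6 m[X8→φ2] = [F, F, F, T]
r6 m[X8→φ4] = [T, F, F, T]
r7 m[φ0→X13] = [F, F, T, F]
r7 m[φ0→X14] = [F, T, T, F]
r7 m[φ1→X14] = [F, T, T, F]
r7 m[φ1→X8] = [T, F, F, T]
r7 m[φ2→X1] = [T, T, F, T]
r7 m[φ2→X8] = [T, T, T, T]
r7 m[φ3→X13] = [F, F, T, T]
r7 m[φ4→X8] = [F, F, F, T]
r7 m[φ5→X13] = [T, T, T, F]
r7 m[φ6→X1] = [T, F, T, T]
r7 m[φ7→X14] = [T, T, F, F]
r7 m[X13→φ0] = [F, F, T, F]
r7 m[X13→φ3] = [F, F, T, F]
r7 m[X13→φ5] = [F, F, T, F]
r7 m[X1→φ2] = [T, F, T, T]
r7 m[X1→φ6] = [T, T, F, T]
r7 m[X14→φ0] = [F, T, F, F]
r7 m[X14→φ1] = [F, T, F, F]
r7 m[X14→φ7] = [F, T, T, F]
r7 m[X8→φ1] = [F, F, F, T]
r7 m[X8→φ2] = [F, F, F, T]
r7 m[X8→φ4] = [T, F, F, T]
fixed point reached at round 7
b[X1] = ⊗ incoming = [T, F, F, T]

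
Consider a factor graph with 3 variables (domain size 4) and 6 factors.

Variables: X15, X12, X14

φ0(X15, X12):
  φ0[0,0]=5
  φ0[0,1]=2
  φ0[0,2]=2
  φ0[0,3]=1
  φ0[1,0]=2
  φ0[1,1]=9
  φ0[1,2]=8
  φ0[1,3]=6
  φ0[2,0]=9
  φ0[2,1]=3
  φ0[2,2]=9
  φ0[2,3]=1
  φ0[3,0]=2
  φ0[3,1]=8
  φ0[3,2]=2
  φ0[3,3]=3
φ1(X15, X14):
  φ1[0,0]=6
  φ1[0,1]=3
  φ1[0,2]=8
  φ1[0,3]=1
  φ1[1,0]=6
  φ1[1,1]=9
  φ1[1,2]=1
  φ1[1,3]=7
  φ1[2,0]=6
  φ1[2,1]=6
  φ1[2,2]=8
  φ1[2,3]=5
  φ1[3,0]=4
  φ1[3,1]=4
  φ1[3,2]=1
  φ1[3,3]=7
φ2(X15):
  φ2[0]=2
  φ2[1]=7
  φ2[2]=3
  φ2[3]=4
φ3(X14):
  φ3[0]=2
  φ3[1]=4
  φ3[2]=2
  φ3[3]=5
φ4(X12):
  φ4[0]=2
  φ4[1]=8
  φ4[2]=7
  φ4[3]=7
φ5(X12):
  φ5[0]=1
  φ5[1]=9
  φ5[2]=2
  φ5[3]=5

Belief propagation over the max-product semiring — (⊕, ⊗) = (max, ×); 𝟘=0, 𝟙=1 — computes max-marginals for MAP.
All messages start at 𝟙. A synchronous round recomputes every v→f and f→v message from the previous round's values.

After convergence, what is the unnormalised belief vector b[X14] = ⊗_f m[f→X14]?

b[X14] = [54432, 163296, 10368, 158760]

init: all messages = 𝟙 over 4 values
r1 m[φ0→X15] = [5, 9, 9, 8]
r1 m[φ0→X12] = [9, 9, 9, 6]
r1 m[φ1→X15] = [8, 9, 8, 7]
r1 m[φ1→X14] = [6, 9, 8, 7]
r1 m[φ2→X15] = [2, 7, 3, 4]
r1 m[φ3→X14] = [2, 4, 2, 5]
r1 m[φ4→X12] = [2, 8, 7, 7]
r1 m[φ5→X12] = [1, 9, 2, 5]
r1 m[X15→φ0] = [1, 1, 1, 1]
r1 m[X15→φ1] = [1, 1, 1, 1]
r1 m[X15→φ2] = [1, 1, 1, 1]
r1 m[X12→φ0] = [1, 1, 1, 1]
r1 m[X12→φ4] = [1, 1, 1, 1]
r1 m[X12→φ5] = [1, 1, 1, 1]
r1 m[X14→φ1] = [1, 1, 1, 1]
r1 m[X14→φ3] = [1, 1, 1, 1]
r2 m[φ0→X15] = [5, 9, 9, 8]
r2 m[φ0→X12] = [9, 9, 9, 6]
r2 m[φ1→X15] = [8, 9, 8, 7]
r2 m[φ1→X14] = [6, 9, 8, 7]
r2 m[φ2→X15] = [2, 7, 3, 4]
r2 m[φ3→X14] = [2, 4, 2, 5]
r2 m[φ4→X12] = [2, 8, 7, 7]
r2 m[φ5→X12] = [1, 9, 2, 5]
r2 m[X15→φ0] = [16, 63, 24, 28]
r2 m[X15→φ1] = [10, 63, 27, 32]
r2 m[X15→φ2] = [40, 81, 72, 56]
r2 m[X12→φ0] = [2, 72, 14, 35]
r2 m[X12→φ4] = [9, 81, 18, 30]
r2 m[X12→φ5] = [18, 72, 63, 42]
r2 m[X14→φ1] = [2, 4, 2, 5]
r2 m[X14→φ3] = [6, 9, 8, 7]
r3 m[φ0→X15] = [144, 648, 216, 576]
r3 m[φ0→X12] = [216, 567, 504, 378]
r3 m[φ1→X15] = [16, 36, 25, 35]
r3 m[φ1→X14] = [378, 567, 216, 441]
r3 m[φ2→X15] = [2, 7, 3, 4]
r3 m[φ3→X14] = [2, 4, 2, 5]
r3 m[φ4→X12] = [2, 8, 7, 7]
r3 m[φ5→X12] = [1, 9, 2, 5]
r3 m[X15→φ0] = [16, 63, 24, 28]
r3 m[X15→φ1] = [10, 63, 27, 32]
r3 m[X15→φ2] = [40, 81, 72, 56]
r3 m[X12→φ0] = [2, 72, 14, 35]
r3 m[X12→φ4] = [9, 81, 18, 30]
r3 m[X12→φ5] = [18, 72, 63, 42]
r3 m[X14→φ1] = [2, 4, 2, 5]
r3 m[X14→φ3] = [6, 9, 8, 7]
r4 m[φ0→X15] = [144, 648, 216, 576]
r4 m[φ0→X12] = [216, 567, 504, 378]
r4 m[φ1→X15] = [16, 36, 25, 35]
r4 m[φ1→X14] = [378, 567, 216, 441]
r4 m[φ2→X15] = [2, 7, 3, 4]
r4 m[φ3→X14] = [2, 4, 2, 5]
r4 m[φ4→X12] = [2, 8, 7, 7]
r4 m[φ5→X12] = [1, 9, 2, 5]
r4 m[X15→φ0] = [32, 252, 75, 140]
r4 m[X15→φ1] = [288, 4536, 648, 2304]
r4 m[X15→φ2] = [2304, 23328, 5400, 20160]
r4 m[X12→φ0] = [2, 72, 14, 35]
r4 m[X12→φ4] = [216, 5103, 1008, 1890]
r4 m[X12→φ5] = [432, 4536, 3528, 2646]
r4 m[X14→φ1] = [2, 4, 2, 5]
r4 m[X14→φ3] = [378, 567, 216, 441]
r5 m[φ0→X15] = [144, 648, 216, 576]
r5 m[φ0→X12] = [675, 2268, 2016, 1512]
r5 m[φ1→X15] = [16, 36, 25, 35]
r5 m[φ1→X14] = [27216, 40824, 5184, 31752]
r5 m[φ2→X15] = [2, 7, 3, 4]
r5 m[φ3→X14] = [2, 4, 2, 5]
r5 m[φ4→X12] = [2, 8, 7, 7]
r5 m[φ5→X12] = [1, 9, 2, 5]
r5 m[X15→φ0] = [32, 252, 75, 140]
r5 m[X15→φ1] = [288, 4536, 648, 2304]
r5 m[X15→φ2] = [2304, 23328, 5400, 20160]
r5 m[X12→φ0] = [2, 72, 14, 35]
r5 m[X12→φ4] = [216, 5103, 1008, 1890]
r5 m[X12→φ5] = [432, 4536, 3528, 2646]
r5 m[X14→φ1] = [2, 4, 2, 5]
r5 m[X14→φ3] = [378, 567, 216, 441]
r6 m[φ0→X15] = [144, 648, 216, 576]
r6 m[φ0→X12] = [675, 2268, 2016, 1512]
r6 m[φ1→X15] = [16, 36, 25, 35]
r6 m[φ1→X14] = [27216, 40824, 5184, 31752]
r6 m[φ2→X15] = [2, 7, 3, 4]
r6 m[φ3→X14] = [2, 4, 2, 5]
r6 m[φ4→X12] = [2, 8, 7, 7]
r6 m[φ5→X12] = [1, 9, 2, 5]
r6 m[X15→φ0] = [32, 252, 75, 140]
r6 m[X15→φ1] = [288, 4536, 648, 2304]
r6 m[X15→φ2] = [2304, 23328, 5400, 20160]
r6 m[X12→φ0] = [2, 72, 14, 35]
r6 m[X12→φ4] = [675, 20412, 4032, 7560]
r6 m[X12→φ5] = [1350, 18144, 14112, 10584]
r6 m[X14→φ1] = [2, 4, 2, 5]
r6 m[X14→φ3] = [27216, 40824, 5184, 31752]
r7 m[φ0→X15] = [144, 648, 216, 576]
r7 m[φ0→X12] = [675, 2268, 2016, 1512]
r7 m[φ1→X15] = [16, 36, 25, 35]
r7 m[φ1→X14] = [27216, 40824, 5184, 31752]
r7 m[φ2→X15] = [2, 7, 3, 4]
r7 m[φ3→X14] = [2, 4, 2, 5]
r7 m[φ4→X12] = [2, 8, 7, 7]
r7 m[φ5→X12] = [1, 9, 2, 5]
r7 m[X15→φ0] = [32, 252, 75, 140]
r7 m[X15→φ1] = [288, 4536, 648, 2304]
r7 m[X15→φ2] = [2304, 23328, 5400, 20160]
r7 m[X12→φ0] = [2, 72, 14, 35]
r7 m[X12→φ4] = [675, 20412, 4032, 7560]
r7 m[X12→φ5] = [1350, 18144, 14112, 10584]
r7 m[X14→φ1] = [2, 4, 2, 5]
r7 m[X14→φ3] = [27216, 40824, 5184, 31752]
fixed point reached at round 7
b[X14] = ⊗ incoming = [54432, 163296, 10368, 158760]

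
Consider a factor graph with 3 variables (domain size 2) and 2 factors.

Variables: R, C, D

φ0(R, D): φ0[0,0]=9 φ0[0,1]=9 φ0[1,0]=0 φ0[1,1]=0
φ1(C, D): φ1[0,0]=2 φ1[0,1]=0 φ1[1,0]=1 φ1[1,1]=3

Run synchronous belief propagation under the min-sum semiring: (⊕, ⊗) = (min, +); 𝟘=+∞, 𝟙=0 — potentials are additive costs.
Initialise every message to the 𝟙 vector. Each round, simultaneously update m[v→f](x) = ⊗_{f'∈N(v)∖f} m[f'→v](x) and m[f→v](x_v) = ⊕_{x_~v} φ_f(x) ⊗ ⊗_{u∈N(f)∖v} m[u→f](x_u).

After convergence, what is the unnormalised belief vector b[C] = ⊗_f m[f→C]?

init: all messages = 𝟙 over 2 values
r1 m[φ0→R] = [9, 0]
r1 m[φ0→D] = [0, 0]
r1 m[φ1→C] = [0, 1]
r1 m[φ1→D] = [1, 0]
r1 m[R→φ0] = [0, 0]
r1 m[C→φ1] = [0, 0]
r1 m[D→φ0] = [0, 0]
r1 m[D→φ1] = [0, 0]
r2 m[φ0→R] = [9, 0]
r2 m[φ0→D] = [0, 0]
r2 m[φ1→C] = [0, 1]
r2 m[φ1→D] = [1, 0]
r2 m[R→φ0] = [0, 0]
r2 m[C→φ1] = [0, 0]
r2 m[D→φ0] = [1, 0]
r2 m[D→φ1] = [0, 0]
r3 m[φ0→R] = [9, 0]
r3 m[φ0→D] = [0, 0]
r3 m[φ1→C] = [0, 1]
r3 m[φ1→D] = [1, 0]
r3 m[R→φ0] = [0, 0]
r3 m[C→φ1] = [0, 0]
r3 m[D→φ0] = [1, 0]
r3 m[D→φ1] = [0, 0]
fixed point reached at round 3
b[C] = ⊗ incoming = [0, 1]

b[C] = [0, 1]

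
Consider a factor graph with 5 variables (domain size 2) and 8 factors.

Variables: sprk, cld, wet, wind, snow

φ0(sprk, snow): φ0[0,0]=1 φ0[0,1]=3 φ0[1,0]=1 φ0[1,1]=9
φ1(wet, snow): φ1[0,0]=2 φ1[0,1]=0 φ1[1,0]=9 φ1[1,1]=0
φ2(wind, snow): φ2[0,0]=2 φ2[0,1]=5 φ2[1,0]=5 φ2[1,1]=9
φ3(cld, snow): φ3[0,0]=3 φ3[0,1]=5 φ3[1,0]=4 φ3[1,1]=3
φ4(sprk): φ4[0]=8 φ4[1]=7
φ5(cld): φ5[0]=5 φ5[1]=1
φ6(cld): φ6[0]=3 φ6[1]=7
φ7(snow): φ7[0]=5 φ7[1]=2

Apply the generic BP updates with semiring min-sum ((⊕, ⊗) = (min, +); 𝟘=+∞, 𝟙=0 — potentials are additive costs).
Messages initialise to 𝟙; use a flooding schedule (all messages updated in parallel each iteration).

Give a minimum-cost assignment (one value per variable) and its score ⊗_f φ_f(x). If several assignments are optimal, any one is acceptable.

init: all messages = 𝟙 over 2 values
r1 m[φ0→sprk] = [1, 1]
r1 m[φ0→snow] = [1, 3]
r1 m[φ1→wet] = [0, 0]
r1 m[φ1→snow] = [2, 0]
r1 m[φ2→wind] = [2, 5]
r1 m[φ2→snow] = [2, 5]
r1 m[φ3→cld] = [3, 3]
r1 m[φ3→snow] = [3, 3]
r1 m[φ4→sprk] = [8, 7]
r1 m[φ5→cld] = [5, 1]
r1 m[φ6→cld] = [3, 7]
r1 m[φ7→snow] = [5, 2]
r1 m[sprk→φ0] = [0, 0]
r1 m[sprk→φ4] = [0, 0]
r1 m[cld→φ3] = [0, 0]
r1 m[cld→φ5] = [0, 0]
r1 m[cld→φ6] = [0, 0]
r1 m[wet→φ1] = [0, 0]
r1 m[wind→φ2] = [0, 0]
r1 m[snow→φ0] = [0, 0]
r1 m[snow→φ1] = [0, 0]
r1 m[snow→φ2] = [0, 0]
r1 m[snow→φ3] = [0, 0]
r1 m[snow→φ7] = [0, 0]
r2 m[φ0→sprk] = [1, 1]
r2 m[φ0→snow] = [1, 3]
r2 m[φ1→wet] = [0, 0]
r2 m[φ1→snow] = [2, 0]
r2 m[φ2→wind] = [2, 5]
r2 m[φ2→snow] = [2, 5]
r2 m[φ3→cld] = [3, 3]
r2 m[φ3→snow] = [3, 3]
r2 m[φ4→sprk] = [8, 7]
r2 m[φ5→cld] = [5, 1]
r2 m[φ6→cld] = [3, 7]
r2 m[φ7→snow] = [5, 2]
r2 m[sprk→φ0] = [8, 7]
r2 m[sprk→φ4] = [1, 1]
r2 m[cld→φ3] = [8, 8]
r2 m[cld→φ5] = [6, 10]
r2 m[cld→φ6] = [8, 4]
r2 m[wet→φ1] = [0, 0]
r2 m[wind→φ2] = [0, 0]
r2 m[snow→φ0] = [12, 10]
r2 m[snow→φ1] = [11, 13]
r2 m[snow→φ2] = [11, 8]
r2 m[snow→φ3] = [10, 10]
r2 m[snow→φ7] = [8, 11]
r3 m[φ0→sprk] = [13, 13]
r3 m[φ0→snow] = [8, 11]
r3 m[φ1→wet] = [13, 13]
r3 m[φ1→snow] = [2, 0]
r3 m[φ2→wind] = [13, 16]
r3 m[φ2→snow] = [2, 5]
r3 m[φ3→cld] = [13, 13]
r3 m[φ3→snow] = [11, 11]
r3 m[φ4→sprk] = [8, 7]
r3 m[φ5→cld] = [5, 1]
r3 m[φ6→cld] = [3, 7]
r3 m[φ7→snow] = [5, 2]
r3 m[sprk→φ0] = [8, 7]
r3 m[sprk→φ4] = [1, 1]
r3 m[cld→φ3] = [8, 8]
r3 m[cld→φ5] = [6, 10]
r3 m[cld→φ6] = [8, 4]
r3 m[wet→φ1] = [0, 0]
r3 m[wind→φ2] = [0, 0]
r3 m[snow→φ0] = [12, 10]
r3 m[snow→φ1] = [11, 13]
r3 m[snow→φ2] = [11, 8]
r3 m[snow→φ3] = [10, 10]
r3 m[snow→φ7] = [8, 11]
r4 m[φ0→sprk] = [13, 13]
r4 m[φ0→snow] = [8, 11]
r4 m[φ1→wet] = [13, 13]
r4 m[φ1→snow] = [2, 0]
r4 m[φ2→wind] = [13, 16]
r4 m[φ2→snow] = [2, 5]
r4 m[φ3→cld] = [13, 13]
r4 m[φ3→snow] = [11, 11]
r4 m[φ4→sprk] = [8, 7]
r4 m[φ5→cld] = [5, 1]
r4 m[φ6→cld] = [3, 7]
r4 m[φ7→snow] = [5, 2]
r4 m[sprk→φ0] = [8, 7]
r4 m[sprk→φ4] = [13, 13]
r4 m[cld→φ3] = [8, 8]
r4 m[cld→φ5] = [16, 20]
r4 m[cld→φ6] = [18, 14]
r4 m[wet→φ1] = [0, 0]
r4 m[wind→φ2] = [0, 0]
r4 m[snow→φ0] = [20, 18]
r4 m[snow→φ1] = [26, 29]
r4 m[snow→φ2] = [26, 24]
r4 m[snow→φ3] = [17, 18]
r4 m[snow→φ7] = [23, 27]
r5 m[φ0→sprk] = [21, 21]
r5 m[φ0→snow] = [8, 11]
r5 m[φ1→wet] = [28, 29]
r5 m[φ1→snow] = [2, 0]
r5 m[φ2→wind] = [28, 31]
r5 m[φ2→snow] = [2, 5]
r5 m[φ3→cld] = [20, 21]
r5 m[φ3→snow] = [11, 11]
r5 m[φ4→sprk] = [8, 7]
r5 m[φ5→cld] = [5, 1]
r5 m[φ6→cld] = [3, 7]
r5 m[φ7→snow] = [5, 2]
r5 m[sprk→φ0] = [8, 7]
r5 m[sprk→φ4] = [13, 13]
r5 m[cld→φ3] = [8, 8]
r5 m[cld→φ5] = [16, 20]
r5 m[cld→φ6] = [18, 14]
r5 m[wet→φ1] = [0, 0]
r5 m[wind→φ2] = [0, 0]
r5 m[snow→φ0] = [20, 18]
r5 m[snow→φ1] = [26, 29]
r5 m[snow→φ2] = [26, 24]
r5 m[snow→φ3] = [17, 18]
r5 m[snow→φ7] = [23, 27]
r6 m[φ0→sprk] = [21, 21]
r6 m[φ0→snow] = [8, 11]
r6 m[φ1→wet] = [28, 29]
r6 m[φ1→snow] = [2, 0]
r6 m[φ2→wind] = [28, 31]
r6 m[φ2→snow] = [2, 5]
r6 m[φ3→cld] = [20, 21]
r6 m[φ3→snow] = [11, 11]
r6 m[φ4→sprk] = [8, 7]
r6 m[φ5→cld] = [5, 1]
r6 m[φ6→cld] = [3, 7]
r6 m[φ7→snow] = [5, 2]
r6 m[sprk→φ0] = [8, 7]
r6 m[sprk→φ4] = [21, 21]
r6 m[cld→φ3] = [8, 8]
r6 m[cld→φ5] = [23, 28]
r6 m[cld→φ6] = [25, 22]
r6 m[wet→φ1] = [0, 0]
r6 m[wind→φ2] = [0, 0]
r6 m[snow→φ0] = [20, 18]
r6 m[snow→φ1] = [26, 29]
r6 m[snow→φ2] = [26, 24]
r6 m[snow→φ3] = [17, 18]
r6 m[snow→φ7] = [23, 27]
r7 m[φ0→sprk] = [21, 21]
r7 m[φ0→snow] = [8, 11]
r7 m[φ1→wet] = [28, 29]
r7 m[φ1→snow] = [2, 0]
r7 m[φ2→wind] = [28, 31]
r7 m[φ2→snow] = [2, 5]
r7 m[φ3→cld] = [20, 21]
r7 m[φ3→snow] = [11, 11]
r7 m[φ4→sprk] = [8, 7]
r7 m[φ5→cld] = [5, 1]
r7 m[φ6→cld] = [3, 7]
r7 m[φ7→snow] = [5, 2]
r7 m[sprk→φ0] = [8, 7]
r7 m[sprk→φ4] = [21, 21]
r7 m[cld→φ3] = [8, 8]
r7 m[cld→φ5] = [23, 28]
r7 m[cld→φ6] = [25, 22]
r7 m[wet→φ1] = [0, 0]
r7 m[wind→φ2] = [0, 0]
r7 m[snow→φ0] = [20, 18]
r7 m[snow→φ1] = [26, 29]
r7 m[snow→φ2] = [26, 24]
r7 m[snow→φ3] = [17, 18]
r7 m[snow→φ7] = [23, 27]
fixed point reached at round 7
traceback from sprk: (sprk=1, cld=0, wet=0, wind=0, snow=0), score=28

assignment: (sprk=1, cld=0, wet=0, wind=0, snow=0); score = 28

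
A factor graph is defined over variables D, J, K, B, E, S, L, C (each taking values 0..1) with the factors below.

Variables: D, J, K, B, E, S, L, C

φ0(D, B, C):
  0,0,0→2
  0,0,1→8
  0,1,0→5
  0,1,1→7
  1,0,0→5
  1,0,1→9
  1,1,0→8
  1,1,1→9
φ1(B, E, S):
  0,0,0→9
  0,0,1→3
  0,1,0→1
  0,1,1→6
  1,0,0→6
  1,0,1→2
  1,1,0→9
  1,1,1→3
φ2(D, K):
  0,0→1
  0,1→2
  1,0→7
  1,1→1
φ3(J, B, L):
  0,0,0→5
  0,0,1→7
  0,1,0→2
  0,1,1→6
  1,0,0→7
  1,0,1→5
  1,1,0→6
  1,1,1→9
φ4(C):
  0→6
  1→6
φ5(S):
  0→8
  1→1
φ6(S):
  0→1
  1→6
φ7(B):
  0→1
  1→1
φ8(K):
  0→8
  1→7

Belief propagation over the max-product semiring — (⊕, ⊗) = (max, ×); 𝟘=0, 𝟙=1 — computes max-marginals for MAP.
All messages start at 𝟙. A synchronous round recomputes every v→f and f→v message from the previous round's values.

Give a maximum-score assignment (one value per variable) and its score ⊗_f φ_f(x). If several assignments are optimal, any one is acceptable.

init: all messages = 𝟙 over 2 values
r1 m[φ0→D] = [8, 9]
r1 m[φ0→B] = [9, 9]
r1 m[φ0→C] = [8, 9]
r1 m[φ1→B] = [9, 9]
r1 m[φ1→E] = [9, 9]
r1 m[φ1→S] = [9, 6]
r1 m[φ2→D] = [2, 7]
r1 m[φ2→K] = [7, 2]
r1 m[φ3→J] = [7, 9]
r1 m[φ3→B] = [7, 9]
r1 m[φ3→L] = [7, 9]
r1 m[φ4→C] = [6, 6]
r1 m[φ5→S] = [8, 1]
r1 m[φ6→S] = [1, 6]
r1 m[φ7→B] = [1, 1]
r1 m[φ8→K] = [8, 7]
r1 m[D→φ0] = [1, 1]
r1 m[D→φ2] = [1, 1]
r1 m[J→φ3] = [1, 1]
r1 m[K→φ2] = [1, 1]
r1 m[K→φ8] = [1, 1]
r1 m[B→φ0] = [1, 1]
r1 m[B→φ1] = [1, 1]
r1 m[B→φ3] = [1, 1]
r1 m[B→φ7] = [1, 1]
r1 m[E→φ1] = [1, 1]
r1 m[S→φ1] = [1, 1]
r1 m[S→φ5] = [1, 1]
r1 m[S→φ6] = [1, 1]
r1 m[L→φ3] = [1, 1]
r1 m[C→φ0] = [1, 1]
r1 m[C→φ4] = [1, 1]
r2 m[φ0→D] = [8, 9]
r2 m[φ0→B] = [9, 9]
r2 m[φ0→C] = [8, 9]
r2 m[φ1→B] = [9, 9]
r2 m[φ1→E] = [9, 9]
r2 m[φ1→S] = [9, 6]
r2 m[φ2→D] = [2, 7]
r2 m[φ2→K] = [7, 2]
r2 m[φ3→J] = [7, 9]
r2 m[φ3→B] = [7, 9]
r2 m[φ3→L] = [7, 9]
r2 m[φ4→C] = [6, 6]
r2 m[φ5→S] = [8, 1]
r2 m[φ6→S] = [1, 6]
r2 m[φ7→B] = [1, 1]
r2 m[φ8→K] = [8, 7]
r2 m[D→φ0] = [2, 7]
r2 m[D→φ2] = [8, 9]
r2 m[J→φ3] = [1, 1]
r2 m[K→φ2] = [8, 7]
r2 m[K→φ8] = [7, 2]
r2 m[B→φ0] = [63, 81]
r2 m[B→φ1] = [63, 81]
r2 m[B→φ3] = [81, 81]
r2 m[B→φ7] = [567, 729]
r2 m[E→φ1] = [1, 1]
r2 m[S→φ1] = [8, 6]
r2 m[S→φ5] = [9, 36]
r2 m[S→φ6] = [72, 6]
r2 m[L→φ3] = [1, 1]
r2 m[C→φ0] = [6, 6]
r2 m[C→φ4] = [8, 9]
r3 m[φ0→D] = [3402, 4374]
r3 m[φ0→B] = [378, 378]
r3 m[φ0→C] = [4536, 5103]
r3 m[φ1→B] = [72, 72]
r3 m[φ1→E] = [4536, 5832]
r3 m[φ1→S] = [729, 378]
r3 m[φ2→D] = [14, 56]
r3 m[φ2→K] = [63, 16]
r3 m[φ3→J] = [567, 729]
r3 m[φ3→B] = [7, 9]
r3 m[φ3→L] = [567, 729]
r3 m[φ4→C] = [6, 6]
r3 m[φ5→S] = [8, 1]
r3 m[φ6→S] = [1, 6]
r3 m[φ7→B] = [1, 1]
r3 m[φ8→K] = [8, 7]
r3 m[D→φ0] = [2, 7]
r3 m[D→φ2] = [8, 9]
r3 m[J→φ3] = [1, 1]
r3 m[K→φ2] = [8, 7]
r3 m[K→φ8] = [7, 2]
r3 m[B→φ0] = [63, 81]
r3 m[B→φ1] = [63, 81]
r3 m[B→φ3] = [81, 81]
r3 m[B→φ7] = [567, 729]
r3 m[E→φ1] = [1, 1]
r3 m[S→φ1] = [8, 6]
r3 m[S→φ5] = [9, 36]
r3 m[S→φ6] = [72, 6]
r3 m[L→φ3] = [1, 1]
r3 m[C→φ0] = [6, 6]
r3 m[C→φ4] = [8, 9]
r4 m[φ0→D] = [3402, 4374]
r4 m[φ0→B] = [378, 378]
r4 m[φ0→C] = [4536, 5103]
r4 m[φ1→B] = [72, 72]
r4 m[φ1→E] = [4536, 5832]
r4 m[φ1→S] = [729, 378]
r4 m[φ2→D] = [14, 56]
r4 m[φ2→K] = [63, 16]
r4 m[φ3→J] = [567, 729]
r4 m[φ3→B] = [7, 9]
r4 m[φ3→L] = [567, 729]
r4 m[φ4→C] = [6, 6]
r4 m[φ5→S] = [8, 1]
r4 m[φ6→S] = [1, 6]
r4 m[φ7→B] = [1, 1]
r4 m[φ8→K] = [8, 7]
r4 m[D→φ0] = [14, 56]
r4 m[D→φ2] = [3402, 4374]
r4 m[J→φ3] = [1, 1]
r4 m[K→φ2] = [8, 7]
r4 m[K→φ8] = [63, 16]
r4 m[B→φ0] = [504, 648]
r4 m[B→φ1] = [2646, 3402]
r4 m[B→φ3] = [27216, 27216]
r4 m[B→φ7] = [190512, 244944]
r4 m[E→φ1] = [1, 1]
r4 m[S→φ1] = [8, 6]
r4 m[S→φ5] = [729, 2268]
r4 m[S→φ6] = [5832, 378]
r4 m[L→φ3] = [1, 1]
r4 m[C→φ0] = [6, 6]
r4 m[C→φ4] = [4536, 5103]
r5 m[φ0→D] = [27216, 34992]
r5 m[φ0→B] = [3024, 3024]
r5 m[φ0→C] = [290304, 326592]
r5 m[φ1→B] = [72, 72]
r5 m[φ1→E] = [190512, 244944]
r5 m[φ1→S] = [30618, 15876]
r5 m[φ2→D] = [14, 56]
r5 m[φ2→K] = [30618, 6804]
r5 m[φ3→J] = [190512, 244944]
r5 m[φ3→B] = [7, 9]
r5 m[φ3→L] = [190512, 244944]
r5 m[φ4→C] = [6, 6]
r5 m[φ5→S] = [8, 1]
r5 m[φ6→S] = [1, 6]
r5 m[φ7→B] = [1, 1]
r5 m[φ8→K] = [8, 7]
r5 m[D→φ0] = [14, 56]
r5 m[D→φ2] = [3402, 4374]
r5 m[J→φ3] = [1, 1]
r5 m[K→φ2] = [8, 7]
r5 m[K→φ8] = [63, 16]
r5 m[B→φ0] = [504, 648]
r5 m[B→φ1] = [2646, 3402]
r5 m[B→φ3] = [27216, 27216]
r5 m[B→φ7] = [190512, 244944]
r5 m[E→φ1] = [1, 1]
r5 m[S→φ1] = [8, 6]
r5 m[S→φ5] = [729, 2268]
r5 m[S→φ6] = [5832, 378]
r5 m[L→φ3] = [1, 1]
r5 m[C→φ0] = [6, 6]
r5 m[C→φ4] = [4536, 5103]
r6 m[φ0→D] = [27216, 34992]
r6 m[φ0→B] = [3024, 3024]
r6 m[φ0→C] = [290304, 326592]
r6 m[φ1→B] = [72, 72]
r6 m[φ1→E] = [190512, 244944]
r6 m[φ1→S] = [30618, 15876]
r6 m[φ2→D] = [14, 56]
r6 m[φ2→K] = [30618, 6804]
r6 m[φ3→J] = [190512, 244944]
r6 m[φ3→B] = [7, 9]
r6 m[φ3→L] = [190512, 244944]
r6 m[φ4→C] = [6, 6]
r6 m[φ5→S] = [8, 1]
r6 m[φ6→S] = [1, 6]
r6 m[φ7→B] = [1, 1]
r6 m[φ8→K] = [8, 7]
r6 m[D→φ0] = [14, 56]
r6 m[D→φ2] = [27216, 34992]
r6 m[J→φ3] = [1, 1]
r6 m[K→φ2] = [8, 7]
r6 m[K→φ8] = [30618, 6804]
r6 m[B→φ0] = [504, 648]
r6 m[B→φ1] = [21168, 27216]
r6 m[B→φ3] = [217728, 217728]
r6 m[B→φ7] = [1524096, 1959552]
r6 m[E→φ1] = [1, 1]
r6 m[S→φ1] = [8, 6]
r6 m[S→φ5] = [30618, 95256]
r6 m[S→φ6] = [244944, 15876]
r6 m[L→φ3] = [1, 1]
r6 m[C→φ0] = [6, 6]
r6 m[C→φ4] = [290304, 326592]
r7 m[φ0→D] = [27216, 34992]
r7 m[φ0→B] = [3024, 3024]
r7 m[φ0→C] = [290304, 326592]
r7 m[φ1→B] = [72, 72]
r7 m[φ1→E] = [1524096, 1959552]
r7 m[φ1→S] = [244944, 127008]
r7 m[φ2→D] = [14, 56]
r7 m[φ2→K] = [244944, 54432]
r7 m[φ3→J] = [1524096, 1959552]
r7 m[φ3→B] = [7, 9]
r7 m[φ3→L] = [1524096, 1959552]
r7 m[φ4→C] = [6, 6]
r7 m[φ5→S] = [8, 1]
r7 m[φ6→S] = [1, 6]
r7 m[φ7→B] = [1, 1]
r7 m[φ8→K] = [8, 7]
r7 m[D→φ0] = [14, 56]
r7 m[D→φ2] = [27216, 34992]
r7 m[J→φ3] = [1, 1]
r7 m[K→φ2] = [8, 7]
r7 m[K→φ8] = [30618, 6804]
r7 m[B→φ0] = [504, 648]
r7 m[B→φ1] = [21168, 27216]
r7 m[B→φ3] = [217728, 217728]
r7 m[B→φ7] = [1524096, 1959552]
r7 m[E→φ1] = [1, 1]
r7 m[S→φ1] = [8, 6]
r7 m[S→φ5] = [30618, 95256]
r7 m[S→φ6] = [244944, 15876]
r7 m[L→φ3] = [1, 1]
r7 m[C→φ0] = [6, 6]
r7 m[C→φ4] = [290304, 326592]
r8 m[φ0→D] = [27216, 34992]
r8 m[φ0→B] = [3024, 3024]
r8 m[φ0→C] = [290304, 326592]
r8 m[φ1→B] = [72, 72]
r8 m[φ1→E] = [1524096, 1959552]
r8 m[φ1→S] = [244944, 127008]
r8 m[φ2→D] = [14, 56]
r8 m[φ2→K] = [244944, 54432]
r8 m[φ3→J] = [1524096, 1959552]
r8 m[φ3→B] = [7, 9]
r8 m[φ3→L] = [1524096, 1959552]
r8 m[φ4→C] = [6, 6]
r8 m[φ5→S] = [8, 1]
r8 m[φ6→S] = [1, 6]
r8 m[φ7→B] = [1, 1]
r8 m[φ8→K] = [8, 7]
r8 m[D→φ0] = [14, 56]
r8 m[D→φ2] = [27216, 34992]
r8 m[J→φ3] = [1, 1]
r8 m[K→φ2] = [8, 7]
r8 m[K→φ8] = [244944, 54432]
r8 m[B→φ0] = [504, 648]
r8 m[B→φ1] = [21168, 27216]
r8 m[B→φ3] = [217728, 217728]
r8 m[B→φ7] = [1524096, 1959552]
r8 m[E→φ1] = [1, 1]
r8 m[S→φ1] = [8, 6]
r8 m[S→φ5] = [244944, 762048]
r8 m[S→φ6] = [1959552, 127008]
r8 m[L→φ3] = [1, 1]
r8 m[C→φ0] = [6, 6]
r8 m[C→φ4] = [290304, 326592]
r9 m[φ0→D] = [27216, 34992]
r9 m[φ0→B] = [3024, 3024]
r9 m[φ0→C] = [290304, 326592]
r9 m[φ1→B] = [72, 72]
r9 m[φ1→E] = [1524096, 1959552]
r9 m[φ1→S] = [244944, 127008]
r9 m[φ2→D] = [14, 56]
r9 m[φ2→K] = [244944, 54432]
r9 m[φ3→J] = [1524096, 1959552]
r9 m[φ3→B] = [7, 9]
r9 m[φ3→L] = [1524096, 1959552]
r9 m[φ4→C] = [6, 6]
r9 m[φ5→S] = [8, 1]
r9 m[φ6→S] = [1, 6]
r9 m[φ7→B] = [1, 1]
r9 m[φ8→K] = [8, 7]
r9 m[D→φ0] = [14, 56]
r9 m[D→φ2] = [27216, 34992]
r9 m[J→φ3] = [1, 1]
r9 m[K→φ2] = [8, 7]
r9 m[K→φ8] = [244944, 54432]
r9 m[B→φ0] = [504, 648]
r9 m[B→φ1] = [21168, 27216]
r9 m[B→φ3] = [217728, 217728]
r9 m[B→φ7] = [1524096, 1959552]
r9 m[E→φ1] = [1, 1]
r9 m[S→φ1] = [8, 6]
r9 m[S→φ5] = [244944, 762048]
r9 m[S→φ6] = [1959552, 127008]
r9 m[L→φ3] = [1, 1]
r9 m[C→φ0] = [6, 6]
r9 m[C→φ4] = [290304, 326592]
fixed point reached at round 9
traceback from D: (D=1, J=1, K=0, B=1, E=1, S=0, L=1, C=1), score=1959552

assignment: (D=1, J=1, K=0, B=1, E=1, S=0, L=1, C=1); score = 1959552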